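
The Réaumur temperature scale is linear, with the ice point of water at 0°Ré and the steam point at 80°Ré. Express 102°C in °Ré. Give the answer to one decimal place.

Linearly onto the Réaumur scale: 0 + (102.0000 / 100) × (80 - 0) = 81.6°Ré.

81.6°Ré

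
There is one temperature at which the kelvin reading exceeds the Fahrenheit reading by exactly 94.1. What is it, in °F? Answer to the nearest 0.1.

Let F be the Fahrenheit reading. The kelvin reading is K = 5/9·F + 255.372.
Require K - F = 94.1: (-4/9)·F + 255.372 = 94.1.
F = (94.1 - 255.372) / (-4/9) = 362.9.

362.9°F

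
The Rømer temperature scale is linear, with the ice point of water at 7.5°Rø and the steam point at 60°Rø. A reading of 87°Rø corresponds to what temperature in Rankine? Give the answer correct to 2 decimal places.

Linear interpolation between the fixed points: C = (87 - 7.5) × 100 / (60 - 7.5) = 151.4286°C.
Then 151.4286 × 1.8 + 491.67 = 764.24°R.

764.24°R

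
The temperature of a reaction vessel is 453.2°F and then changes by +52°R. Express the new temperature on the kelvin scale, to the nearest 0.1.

Initial temperature in Celsius: (453.2 - 32) × 5/9 = 234.0000°C.
The 52°R change is an interval, so only the factor 5/9 applies: +52 × 5/9 = +28.8889°C.
Final Celsius temperature: 234.0000 + 28.8889 = 262.8889°C.
In kelvin: 262.8889 + 273.15 = 536.0 K.

536.0 K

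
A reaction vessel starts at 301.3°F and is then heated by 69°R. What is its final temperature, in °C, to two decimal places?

Initial temperature in Celsius: (301.3 - 32) × 5/9 = 149.6111°C.
The 69°R change is an interval, so only the factor 5/9 applies: +69 × 5/9 = +38.3333°C.
Final Celsius temperature: 149.6111 + 38.3333 = 187.9444°C.

187.94°C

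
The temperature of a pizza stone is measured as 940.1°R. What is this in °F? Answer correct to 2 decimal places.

480.43°F

In Celsius: (940.1 - 491.67) × 5/9 = 249.1278°C.
In Fahrenheit: 249.1278 × 1.8 + 32 = 480.43°F.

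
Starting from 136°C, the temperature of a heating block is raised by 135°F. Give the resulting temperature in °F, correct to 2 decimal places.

The 135°F change is an interval, so only the factor 5/9 applies: +135 × 5/9 = +75.0000°C.
Final Celsius temperature: 136.0000 + 75.0000 = 211.0000°C.
In Fahrenheit: 211.0000 × 1.8 + 32 = 411.80°F.

411.80°F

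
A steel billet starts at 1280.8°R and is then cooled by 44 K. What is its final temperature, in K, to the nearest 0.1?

667.6 K

Initial temperature in Celsius: (1280.8 - 491.67) × 5/9 = 438.4056°C.
The 44 K change is an interval; Kelvin and Celsius degrees are the same size, so ΔC = -44°C.
Final Celsius temperature: 438.4056 - 44.0000 = 394.4056°C.
In kelvin: 394.4056 + 273.15 = 667.6 K.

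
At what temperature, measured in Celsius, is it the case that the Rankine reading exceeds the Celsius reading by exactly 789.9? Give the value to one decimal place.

Let C be the Celsius reading. The Rankine reading is R = 1.8·C + 491.67.
Require R - C = 789.9: (0.8)·C + 491.67 = 789.9.
C = (789.9 - 491.67) / (0.8) = 372.8.

372.8°C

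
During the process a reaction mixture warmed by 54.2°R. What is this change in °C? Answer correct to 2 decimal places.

For a temperature interval the offset drops out; only the factor 5/9 applies.
54.2 × 5/9 = 30.11.

30.11°C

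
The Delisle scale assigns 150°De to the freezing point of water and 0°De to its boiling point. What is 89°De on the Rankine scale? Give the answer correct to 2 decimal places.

Linear interpolation between the fixed points: C = (89 - 150) × 100 / (0 - 150) = 40.6667°C.
Then 40.6667 × 1.8 + 491.67 = 564.87°R.

564.87°R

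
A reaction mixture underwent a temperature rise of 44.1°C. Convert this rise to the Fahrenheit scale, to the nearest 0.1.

79.4°F

For a temperature interval the offset drops out; only the factor 1.8 applies.
44.1 × 1.8 = 79.4.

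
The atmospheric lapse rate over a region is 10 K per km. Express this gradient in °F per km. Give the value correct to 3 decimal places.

The quantity depends on a temperature interval, so only the ratio of degree sizes applies; the offset between the scales is irrelevant.
A change of 1 K is a change of 1.8°F, so 10 × 1.8 = 18.000.

18.000 °F/km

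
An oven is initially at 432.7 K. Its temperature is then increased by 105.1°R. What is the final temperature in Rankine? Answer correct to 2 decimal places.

883.96°R

Initial temperature in Celsius: 432.7 - 273.15 = 159.5500°C.
The 105.1°R change is an interval, so only the factor 5/9 applies: +105.1 × 5/9 = +58.3889°C.
Final Celsius temperature: 159.5500 + 58.3889 = 217.9389°C.
In Rankine: 217.9389 × 1.8 + 491.67 = 883.96°R.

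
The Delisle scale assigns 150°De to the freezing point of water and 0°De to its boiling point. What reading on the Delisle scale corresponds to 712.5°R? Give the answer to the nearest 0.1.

First in Celsius: (712.5 - 491.67) × 5/9 = 122.6833°C.
Linearly onto the Delisle scale: 150 + (122.6833 / 100) × (0 - 150) = -34.0°De.

-34.0°De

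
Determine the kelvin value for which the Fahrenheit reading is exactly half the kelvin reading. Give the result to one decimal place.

353.6 K

Let K be the kelvin reading. The Fahrenheit reading is F = 1.8·K - 459.67.
Require F = 0.5·K: 1.8·K - 459.67 = 0.5·K.
(1.3)·K = 459.67  ⇒  K = 353.6.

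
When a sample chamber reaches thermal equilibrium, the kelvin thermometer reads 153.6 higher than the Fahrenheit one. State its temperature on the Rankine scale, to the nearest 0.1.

688.7°R

Let x be the Fahrenheit reading; then the kelvin reading is 5/9·x + 255.372.
(5/9·x + 255.372) - x = 153.6  ⇒  (-4/9)·x = -101.772  ⇒  x = 228.9875°F.
In Celsius: (228.9875 - 32) × 5/9 = 109.4375°C.
In Rankine: 109.4375 × 1.8 + 491.67 = 688.7°R.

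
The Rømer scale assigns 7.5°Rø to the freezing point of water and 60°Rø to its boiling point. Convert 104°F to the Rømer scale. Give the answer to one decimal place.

28.5°Rø

First in Celsius: (104 - 32) × 5/9 = 40.0000°C.
Linearly onto the Rømer scale: 7.5 + (40.0000 / 100) × (60 - 7.5) = 28.5°Rø.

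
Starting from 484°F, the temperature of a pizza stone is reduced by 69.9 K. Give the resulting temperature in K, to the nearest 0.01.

454.36 K

Initial temperature in Celsius: (484 - 32) × 5/9 = 251.1111°C.
The 69.9 K change is an interval; Kelvin and Celsius degrees are the same size, so ΔC = -69.9°C.
Final Celsius temperature: 251.1111 - 69.9000 = 181.2111°C.
In kelvin: 181.2111 + 273.15 = 454.36 K.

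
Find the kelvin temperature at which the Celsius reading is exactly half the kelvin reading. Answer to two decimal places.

546.30 K

Let K be the kelvin reading. The Celsius reading is C = 1·K - 273.15.
Require C = 0.5·K: 1·K - 273.15 = 0.5·K.
(0.5)·K = 273.15  ⇒  K = 546.30.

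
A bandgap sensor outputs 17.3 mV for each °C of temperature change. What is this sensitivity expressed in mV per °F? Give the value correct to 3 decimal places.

Since only a temperature interval is involved, the additive offset between the scales drops out.
A change of 1°F is a change of 5/9°C, so per °F the value is 17.3 × 5/9 = 9.611.

9.611 mV per °F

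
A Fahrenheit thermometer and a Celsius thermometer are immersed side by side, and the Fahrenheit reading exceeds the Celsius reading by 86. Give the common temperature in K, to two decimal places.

Let x be the Fahrenheit reading; then the Celsius reading is 5/9·x - 17.7778.
(5/9·x - 17.7778) - x = -86  ⇒  (-4/9)·x = -68.2222  ⇒  x = 153.5000°F.
In Celsius: (153.5 - 32) × 5/9 = 67.5000°C.
In kelvin: 67.5000 + 273.15 = 340.65 K.

340.65 K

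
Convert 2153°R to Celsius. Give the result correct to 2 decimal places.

922.96°C

In Celsius: (2153 - 491.67) × 5/9 = 922.9611°C.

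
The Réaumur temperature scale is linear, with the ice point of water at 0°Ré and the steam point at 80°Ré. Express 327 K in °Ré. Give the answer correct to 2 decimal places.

43.08°Ré

First in Celsius: 327 - 273.15 = 53.8500°C.
Linearly onto the Réaumur scale: 0 + (53.8500 / 100) × (80 - 0) = 43.08°Ré.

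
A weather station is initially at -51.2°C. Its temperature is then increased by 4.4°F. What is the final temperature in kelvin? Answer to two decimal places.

The 4.4°F change is an interval, so only the factor 5/9 applies: +4.4 × 5/9 = +2.4444°C.
Final Celsius temperature: -51.2000 + 2.4444 = -48.7556°C.
In kelvin: -48.7556 + 273.15 = 224.39 K.

224.39 K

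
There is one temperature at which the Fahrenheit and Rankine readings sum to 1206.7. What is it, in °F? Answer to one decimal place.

373.5°F

Let F be the Fahrenheit reading. The Rankine reading is R = 1·F + 459.67.
Require F + R = 1206.7: (2)·F + 459.67 = 1206.7.
F = (1206.7 - 459.67) / (2) = 373.5.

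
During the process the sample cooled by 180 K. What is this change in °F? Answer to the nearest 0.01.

324.00°F

An interval of 1 K corresponds to 1.8°F.
180 × 1.8 = 324.00.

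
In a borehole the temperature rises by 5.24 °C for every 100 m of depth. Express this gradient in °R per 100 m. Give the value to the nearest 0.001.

9.432 °R/100 m

The quantity depends on a temperature interval, so only the ratio of degree sizes applies; the offset between the scales is irrelevant.
A change of 1°C is a change of 1.8°R, so 5.24 × 1.8 = 9.432.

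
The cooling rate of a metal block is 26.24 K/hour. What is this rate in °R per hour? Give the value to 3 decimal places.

The quantity depends on a temperature interval, so only the ratio of degree sizes applies; the offset between the scales is irrelevant.
A change of 1 K is a change of 1.8°R, so 26.24 × 1.8 = 47.232.

47.232 °R/hour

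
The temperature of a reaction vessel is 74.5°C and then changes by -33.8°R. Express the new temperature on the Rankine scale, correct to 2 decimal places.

The 33.8°R change is an interval, so only the factor 5/9 applies: -33.8 × 5/9 = -18.7778°C.
Final Celsius temperature: 74.5000 - 18.7778 = 55.7222°C.
In Rankine: 55.7222 × 1.8 + 491.67 = 591.97°R.

591.97°R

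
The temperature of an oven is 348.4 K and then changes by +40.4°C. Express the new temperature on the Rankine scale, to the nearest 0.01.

Initial temperature in Celsius: 348.4 - 273.15 = 75.2500°C.
Final Celsius temperature: 75.2500 + 40.4000 = 115.6500°C.
In Rankine: 115.6500 × 1.8 + 491.67 = 699.84°R.

699.84°R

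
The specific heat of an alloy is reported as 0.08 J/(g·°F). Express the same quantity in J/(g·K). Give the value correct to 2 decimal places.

Since only a temperature interval is involved, the additive offset between the scales drops out.
A change of 1 K is a change of 1.8°F, so per K the value is 0.08 × 1.8 = 0.14.

0.14 J/(g·K)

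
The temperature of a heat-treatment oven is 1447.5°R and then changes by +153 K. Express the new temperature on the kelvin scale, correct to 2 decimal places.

957.17 K

Initial temperature in Celsius: (1447.5 - 491.67) × 5/9 = 531.0167°C.
The 153 K change is an interval; Kelvin and Celsius degrees are the same size, so ΔC = +153°C.
Final Celsius temperature: 531.0167 + 153.0000 = 684.0167°C.
In kelvin: 684.0167 + 273.15 = 957.17 K.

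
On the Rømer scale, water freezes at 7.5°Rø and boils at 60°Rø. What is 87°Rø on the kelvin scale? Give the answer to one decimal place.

Linear interpolation between the fixed points: C = (87 - 7.5) × 100 / (60 - 7.5) = 151.4286°C.
Then 151.4286 + 273.15 = 424.6 K.

424.6 K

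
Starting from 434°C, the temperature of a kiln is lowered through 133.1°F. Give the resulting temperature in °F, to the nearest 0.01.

680.10°F

The 133.1°F change is an interval, so only the factor 5/9 applies: -133.1 × 5/9 = -73.9444°C.
Final Celsius temperature: 434.0000 - 73.9444 = 360.0556°C.
In Fahrenheit: 360.0556 × 1.8 + 32 = 680.10°F.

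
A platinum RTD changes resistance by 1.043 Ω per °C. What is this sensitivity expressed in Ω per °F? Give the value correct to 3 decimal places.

0.579 Ω per °F

Since only a temperature interval is involved, the additive offset between the scales drops out.
A change of 1°F is a change of 5/9°C, so per °F the value is 1.043 × 5/9 = 0.579.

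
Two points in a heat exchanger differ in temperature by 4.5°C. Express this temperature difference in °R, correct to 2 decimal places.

An interval of 1°C corresponds to 1.8°R.
4.5 × 1.8 = 8.10.

8.10°R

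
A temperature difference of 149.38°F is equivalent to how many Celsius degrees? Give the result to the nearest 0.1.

For a temperature interval the offset drops out; only the factor 5/9 applies.
149.38 × 5/9 = 83.0.

83.0°C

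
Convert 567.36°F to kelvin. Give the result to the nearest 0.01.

In Celsius: (567.36 - 32) × 5/9 = 297.4222°C.
In kelvin: 297.4222 + 273.15 = 570.57 K.

570.57 K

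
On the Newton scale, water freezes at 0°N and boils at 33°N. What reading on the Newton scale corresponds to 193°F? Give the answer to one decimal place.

First in Celsius: (193 - 32) × 5/9 = 89.4444°C.
Linearly onto the Newton scale: 0 + (89.4444 / 100) × (33 - 0) = 29.5°N.

29.5°N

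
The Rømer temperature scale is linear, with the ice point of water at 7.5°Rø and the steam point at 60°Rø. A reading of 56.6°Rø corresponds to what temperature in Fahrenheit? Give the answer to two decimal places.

200.34°F

Linear interpolation between the fixed points: C = (56.6 - 7.5) × 100 / (60 - 7.5) = 93.5238°C.
Then 93.5238 × 1.8 + 32 = 200.34°F.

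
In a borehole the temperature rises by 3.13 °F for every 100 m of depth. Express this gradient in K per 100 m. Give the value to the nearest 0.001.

Since only a temperature interval is involved, the additive offset between the scales drops out.
A change of 1°F is a change of 5/9 K, so 3.13 × 5/9 = 1.739.

1.739 K/100 m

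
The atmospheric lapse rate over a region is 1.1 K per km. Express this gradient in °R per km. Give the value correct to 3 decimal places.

1.980 °R/km

The quantity depends on a temperature interval, so only the ratio of degree sizes applies; the offset between the scales is irrelevant.
A change of 1 K is a change of 1.8°R, so 1.1 × 1.8 = 1.980.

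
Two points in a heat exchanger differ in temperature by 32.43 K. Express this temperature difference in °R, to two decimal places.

58.37°R

Only the scale ratio 1.8 matters for a change in temperature.
32.43 × 1.8 = 58.37.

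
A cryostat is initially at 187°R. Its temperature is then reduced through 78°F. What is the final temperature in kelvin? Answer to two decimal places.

Initial temperature in Celsius: (187 - 491.67) × 5/9 = -169.2611°C.
The 78°F change is an interval, so only the factor 5/9 applies: -78 × 5/9 = -43.3333°C.
Final Celsius temperature: -169.2611 - 43.3333 = -212.5944°C.
In kelvin: -212.5944 + 273.15 = 60.56 K.

60.56 K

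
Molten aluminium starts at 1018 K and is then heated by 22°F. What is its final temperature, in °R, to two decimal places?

1854.40°R

Initial temperature in Celsius: 1018 - 273.15 = 744.8500°C.
The 22°F change is an interval, so only the factor 5/9 applies: +22 × 5/9 = +12.2222°C.
Final Celsius temperature: 744.8500 + 12.2222 = 757.0722°C.
In Rankine: 757.0722 × 1.8 + 491.67 = 1854.40°R.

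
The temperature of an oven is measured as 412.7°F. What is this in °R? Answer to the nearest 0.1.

In Celsius: (412.7 - 32) × 5/9 = 211.5000°C.
In Rankine: 211.5000 × 1.8 + 491.67 = 872.4°R.

872.4°R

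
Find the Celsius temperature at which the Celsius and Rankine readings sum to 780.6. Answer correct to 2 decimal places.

Let C be the Celsius reading. The Rankine reading is R = 1.8·C + 491.67.
Require C + R = 780.6: (2.8)·C + 491.67 = 780.6.
C = (780.6 - 491.67) / (2.8) = 103.19.

103.19°C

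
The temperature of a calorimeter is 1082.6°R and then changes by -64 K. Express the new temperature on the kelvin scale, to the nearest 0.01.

537.44 K

Initial temperature in Celsius: (1082.6 - 491.67) × 5/9 = 328.2944°C.
The 64 K change is an interval; Kelvin and Celsius degrees are the same size, so ΔC = -64°C.
Final Celsius temperature: 328.2944 - 64.0000 = 264.2944°C.
In kelvin: 264.2944 + 273.15 = 537.44 K.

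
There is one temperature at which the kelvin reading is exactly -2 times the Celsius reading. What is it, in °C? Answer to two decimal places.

Let C be the Celsius reading. The kelvin reading is K = 1·C + 273.15.
Require K = -2·C: 1·C + 273.15 = -2·C.
(3)·C = -273.15  ⇒  C = -91.05.

-91.05°C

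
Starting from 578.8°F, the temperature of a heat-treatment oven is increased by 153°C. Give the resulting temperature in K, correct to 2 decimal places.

729.93 K

Initial temperature in Celsius: (578.8 - 32) × 5/9 = 303.7778°C.
Final Celsius temperature: 303.7778 + 153.0000 = 456.7778°C.
In kelvin: 456.7778 + 273.15 = 729.93 K.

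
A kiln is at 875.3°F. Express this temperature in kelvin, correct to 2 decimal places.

741.65 K

In Celsius: (875.3 - 32) × 5/9 = 468.5000°C.
In kelvin: 468.5000 + 273.15 = 741.65 K.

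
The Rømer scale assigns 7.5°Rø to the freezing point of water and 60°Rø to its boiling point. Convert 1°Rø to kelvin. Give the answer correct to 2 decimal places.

Linear interpolation between the fixed points: C = (1 - 7.5) × 100 / (60 - 7.5) = -12.3810°C.
Then -12.3810 + 273.15 = 260.77 K.

260.77 K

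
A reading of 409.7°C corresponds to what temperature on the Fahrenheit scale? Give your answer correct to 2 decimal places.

In Fahrenheit: 409.7000 × 1.8 + 32 = 769.46°F.

769.46°F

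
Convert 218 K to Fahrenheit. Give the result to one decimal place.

-67.3°F

In Celsius: 218 - 273.15 = -55.1500°C.
In Fahrenheit: -55.1500 × 1.8 + 32 = -67.3°F.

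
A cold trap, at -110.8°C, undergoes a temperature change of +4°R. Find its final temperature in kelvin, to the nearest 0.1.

The 4°R change is an interval, so only the factor 5/9 applies: +4 × 5/9 = +2.2222°C.
Final Celsius temperature: -110.8000 + 2.2222 = -108.5778°C.
In kelvin: -108.5778 + 273.15 = 164.6 K.

164.6 K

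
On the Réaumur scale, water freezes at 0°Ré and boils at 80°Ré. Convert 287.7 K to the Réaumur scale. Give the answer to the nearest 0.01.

11.64°Ré

First in Celsius: 287.7 - 273.15 = 14.5500°C.
Linearly onto the Réaumur scale: 0 + (14.5500 / 100) × (80 - 0) = 11.64°Ré.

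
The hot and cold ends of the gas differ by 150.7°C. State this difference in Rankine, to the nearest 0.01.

271.26°R

For a temperature interval the offset drops out; only the factor 1.8 applies.
150.7 × 1.8 = 271.26.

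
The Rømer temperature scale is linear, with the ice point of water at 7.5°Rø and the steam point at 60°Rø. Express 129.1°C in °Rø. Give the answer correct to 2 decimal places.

Linearly onto the Rømer scale: 7.5 + (129.1000 / 100) × (60 - 7.5) = 75.28°Rø.

75.28°Rø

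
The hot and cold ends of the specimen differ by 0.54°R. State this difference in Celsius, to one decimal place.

0.3°C

Only the scale ratio 5/9 matters for a change in temperature.
0.54 × 5/9 = 0.3.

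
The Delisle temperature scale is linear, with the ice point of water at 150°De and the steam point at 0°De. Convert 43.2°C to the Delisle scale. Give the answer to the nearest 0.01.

Linearly onto the Delisle scale: 150 + (43.2000 / 100) × (0 - 150) = 85.20°De.

85.20°De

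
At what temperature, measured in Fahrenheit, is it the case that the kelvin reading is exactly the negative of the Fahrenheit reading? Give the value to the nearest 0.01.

Let F be the Fahrenheit reading. The kelvin reading is K = 5/9·F + 255.372.
Require K = -1·F: 5/9·F + 255.372 = -1·F.
(14/9)·F = -255.372  ⇒  F = -164.17.

-164.17°F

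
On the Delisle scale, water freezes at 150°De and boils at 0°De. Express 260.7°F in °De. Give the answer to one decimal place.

First in Celsius: (260.7 - 32) × 5/9 = 127.0556°C.
Linearly onto the Delisle scale: 150 + (127.0556 / 100) × (0 - 150) = -40.6°De.

-40.6°De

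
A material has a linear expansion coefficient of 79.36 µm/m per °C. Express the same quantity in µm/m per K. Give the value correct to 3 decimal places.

79.360 µm/m per K

Since only a temperature interval is involved, the additive offset between the scales drops out.
A change of 1 K is a change of 1°C, so per K the value is 79.36 × 1 = 79.360.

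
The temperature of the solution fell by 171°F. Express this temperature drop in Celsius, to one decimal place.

For a temperature interval the offset drops out; only the factor 5/9 applies.
171 × 5/9 = 95.0.

95.0°C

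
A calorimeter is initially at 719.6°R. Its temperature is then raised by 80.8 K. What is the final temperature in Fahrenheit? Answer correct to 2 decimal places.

405.37°F

Initial temperature in Celsius: (719.6 - 491.67) × 5/9 = 126.6278°C.
The 80.8 K change is an interval; Kelvin and Celsius degrees are the same size, so ΔC = +80.8°C.
Final Celsius temperature: 126.6278 + 80.8000 = 207.4278°C.
In Fahrenheit: 207.4278 × 1.8 + 32 = 405.37°F.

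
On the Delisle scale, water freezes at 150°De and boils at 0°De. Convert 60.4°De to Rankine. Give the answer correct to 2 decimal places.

Linear interpolation between the fixed points: C = (60.4 - 150) × 100 / (0 - 150) = 59.7333°C.
Then 59.7333 × 1.8 + 491.67 = 599.19°R.

599.19°R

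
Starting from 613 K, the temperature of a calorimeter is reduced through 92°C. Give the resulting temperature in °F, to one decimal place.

Initial temperature in Celsius: 613 - 273.15 = 339.8500°C.
Final Celsius temperature: 339.8500 - 92.0000 = 247.8500°C.
In Fahrenheit: 247.8500 × 1.8 + 32 = 478.1°F.

478.1°F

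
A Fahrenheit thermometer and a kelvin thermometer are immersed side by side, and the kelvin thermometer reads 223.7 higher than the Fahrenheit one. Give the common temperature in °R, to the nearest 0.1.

Let x be the Fahrenheit reading; then the kelvin reading is 5/9·x + 255.372.
(5/9·x + 255.372) - x = 223.7  ⇒  (-4/9)·x = -31.6722  ⇒  x = 71.2625°F.
In Celsius: (71.2625 - 32) × 5/9 = 21.8125°C.
In Rankine: 21.8125 × 1.8 + 491.67 = 530.9°R.

530.9°R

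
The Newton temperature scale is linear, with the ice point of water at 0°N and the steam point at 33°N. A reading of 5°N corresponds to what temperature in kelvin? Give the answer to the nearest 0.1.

288.3 K

Linear interpolation between the fixed points: C = (5 - 0) × 100 / (33 - 0) = 15.1515°C.
Then 15.1515 + 273.15 = 288.3 K.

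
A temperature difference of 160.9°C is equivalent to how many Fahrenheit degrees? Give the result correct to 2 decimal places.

289.62°F

For a temperature interval the offset drops out; only the factor 1.8 applies.
160.9 × 1.8 = 289.62.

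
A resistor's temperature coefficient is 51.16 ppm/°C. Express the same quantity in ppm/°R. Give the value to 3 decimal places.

28.422 ppm/°R

Since only a temperature interval is involved, the additive offset between the scales drops out.
A change of 1°R is a change of 5/9°C, so per °R the value is 51.16 × 5/9 = 28.422.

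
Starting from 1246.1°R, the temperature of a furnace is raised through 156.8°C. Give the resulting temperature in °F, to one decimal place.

1068.7°F

Initial temperature in Celsius: (1246.1 - 491.67) × 5/9 = 419.1278°C.
Final Celsius temperature: 419.1278 + 156.8000 = 575.9278°C.
In Fahrenheit: 575.9278 × 1.8 + 32 = 1068.7°F.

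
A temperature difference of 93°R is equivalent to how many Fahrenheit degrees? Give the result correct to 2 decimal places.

Rankine and Fahrenheit degrees are the same size, so the interval is unchanged: 93.00.

93.00°F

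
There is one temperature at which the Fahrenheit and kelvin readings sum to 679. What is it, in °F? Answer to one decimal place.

Let F be the Fahrenheit reading. The kelvin reading is K = 5/9·F + 255.372.
Require F + K = 679: (14/9)·F + 255.372 = 679.
F = (679 - 255.372) / (14/9) = 272.3.

272.3°F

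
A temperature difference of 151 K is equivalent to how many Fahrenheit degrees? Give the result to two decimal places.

271.80°F

Only the scale ratio 1.8 matters for a change in temperature.
151 × 1.8 = 271.80.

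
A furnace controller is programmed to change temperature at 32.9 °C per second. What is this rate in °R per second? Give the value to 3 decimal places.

The quantity depends on a temperature interval, so only the ratio of degree sizes applies; the offset between the scales is irrelevant.
A change of 1°C is a change of 1.8°R, so 32.9 × 1.8 = 59.220.

59.220 °R/second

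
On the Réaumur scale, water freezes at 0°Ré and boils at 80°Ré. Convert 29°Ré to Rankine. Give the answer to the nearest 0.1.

556.9°R

Linear interpolation between the fixed points: C = (29 - 0) × 100 / (80 - 0) = 36.2500°C.
Then 36.2500 × 1.8 + 491.67 = 556.9°R.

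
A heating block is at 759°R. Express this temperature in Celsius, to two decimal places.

148.52°C

In Celsius: (759 - 491.67) × 5/9 = 148.5167°C.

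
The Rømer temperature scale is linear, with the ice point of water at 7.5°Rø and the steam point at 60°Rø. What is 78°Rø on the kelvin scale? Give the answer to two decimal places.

Linear interpolation between the fixed points: C = (78 - 7.5) × 100 / (60 - 7.5) = 134.2857°C.
Then 134.2857 + 273.15 = 407.44 K.

407.44 K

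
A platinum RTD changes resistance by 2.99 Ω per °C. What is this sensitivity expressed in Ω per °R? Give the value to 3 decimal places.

1.661 Ω per °R

Since only a temperature interval is involved, the additive offset between the scales drops out.
A change of 1°R is a change of 5/9°C, so per °R the value is 2.99 × 5/9 = 1.661.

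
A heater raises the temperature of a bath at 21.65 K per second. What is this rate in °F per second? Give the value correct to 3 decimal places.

38.970 °F/second

The quantity depends on a temperature interval, so only the ratio of degree sizes applies; the offset between the scales is irrelevant.
A change of 1 K is a change of 1.8°F, so 21.65 × 1.8 = 38.970.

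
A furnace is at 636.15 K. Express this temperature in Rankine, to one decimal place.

In Celsius: 636.15 - 273.15 = 363.0000°C.
In Rankine: 363.0000 × 1.8 + 491.67 = 1145.1°R.

1145.1°R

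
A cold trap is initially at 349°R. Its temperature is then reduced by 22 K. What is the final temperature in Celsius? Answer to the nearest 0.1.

Initial temperature in Celsius: (349 - 491.67) × 5/9 = -79.2611°C.
The 22 K change is an interval; Kelvin and Celsius degrees are the same size, so ΔC = -22°C.
Final Celsius temperature: -79.2611 - 22.0000 = -101.2611°C.

-101.3°C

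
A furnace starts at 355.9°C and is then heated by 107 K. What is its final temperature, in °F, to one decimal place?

The 107 K change is an interval; Kelvin and Celsius degrees are the same size, so ΔC = +107°C.
Final Celsius temperature: 355.9000 + 107.0000 = 462.9000°C.
In Fahrenheit: 462.9000 × 1.8 + 32 = 865.2°F.

865.2°F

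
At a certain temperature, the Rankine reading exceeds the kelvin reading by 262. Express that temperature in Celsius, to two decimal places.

54.35°C

Let x be the kelvin reading; then the Rankine reading is 1.8·x.
(1.8·x) - x = 262  ⇒  (0.8)·x = 262  ⇒  x = 327.5000 K.
In Celsius: 327.5 - 273.15 = 54.35°C.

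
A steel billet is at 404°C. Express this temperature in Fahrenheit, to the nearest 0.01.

In Fahrenheit: 404.0000 × 1.8 + 32 = 759.20°F.

759.20°F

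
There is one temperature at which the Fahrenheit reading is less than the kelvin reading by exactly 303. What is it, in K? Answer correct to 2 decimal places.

Let K be the kelvin reading. The Fahrenheit reading is F = 1.8·K - 459.67.
Require F - K = -303: (0.8)·K - 459.67 = -303.
K = (-303 + 459.67) / (0.8) = 195.84.

195.84 K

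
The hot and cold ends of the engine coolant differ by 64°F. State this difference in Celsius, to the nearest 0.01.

For a temperature interval the offset drops out; only the factor 5/9 applies.
64 × 5/9 = 35.56.

35.56°C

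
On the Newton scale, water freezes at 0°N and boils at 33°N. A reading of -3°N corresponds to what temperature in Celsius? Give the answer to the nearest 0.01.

-9.09°C

Linear interpolation between the fixed points: C = (-3 - 0) × 100 / (33 - 0) = -9.0909°C.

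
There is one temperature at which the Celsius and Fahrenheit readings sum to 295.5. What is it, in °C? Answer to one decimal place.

94.1°C

Let C be the Celsius reading. The Fahrenheit reading is F = 1.8·C + 32.
Require C + F = 295.5: (2.8)·C + 32 = 295.5.
C = (295.5 - 32) / (2.8) = 94.1.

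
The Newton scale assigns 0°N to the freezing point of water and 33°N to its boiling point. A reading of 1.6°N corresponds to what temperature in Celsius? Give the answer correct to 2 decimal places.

4.85°C

Linear interpolation between the fixed points: C = (1.6 - 0) × 100 / (33 - 0) = 4.8485°C.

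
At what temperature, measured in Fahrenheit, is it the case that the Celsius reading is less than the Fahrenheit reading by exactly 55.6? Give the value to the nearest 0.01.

Let F be the Fahrenheit reading. The Celsius reading is C = 5/9·F - 17.7778.
Require C - F = -55.6: (-4/9)·F - 17.7778 = -55.6.
F = (-55.6 + 17.7778) / (-4/9) = 85.10.

85.10°F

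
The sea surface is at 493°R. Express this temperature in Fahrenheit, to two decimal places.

In Celsius: (493 - 491.67) × 5/9 = 0.7389°C.
In Fahrenheit: 0.7389 × 1.8 + 32 = 33.33°F.

33.33°F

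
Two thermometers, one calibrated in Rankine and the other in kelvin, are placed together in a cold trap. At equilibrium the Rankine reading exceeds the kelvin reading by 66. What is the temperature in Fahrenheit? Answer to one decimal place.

Let x be the Rankine reading; then the kelvin reading is 5/9·x.
(5/9·x) - x = -66  ⇒  (-4/9)·x = -66  ⇒  x = 148.5000°R.
In Celsius: (148.5 - 491.67) × 5/9 = -190.6500°C.
In Fahrenheit: -190.6500 × 1.8 + 32 = -311.2°F.

-311.2°F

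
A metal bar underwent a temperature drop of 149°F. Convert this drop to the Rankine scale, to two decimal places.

Fahrenheit and Rankine degrees are the same size, so the interval is unchanged: 149.00.

149.00°R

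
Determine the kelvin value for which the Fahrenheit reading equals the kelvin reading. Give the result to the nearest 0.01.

574.59 K

Let K be the kelvin reading. The Fahrenheit reading is F = 1.8·K - 459.67.
Set F = K: 1.8·K - 459.67 = K.
(0.8)·K = 459.67  ⇒  K = 574.59.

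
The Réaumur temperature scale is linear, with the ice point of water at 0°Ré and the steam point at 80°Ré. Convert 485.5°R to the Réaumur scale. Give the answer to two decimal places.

First in Celsius: (485.5 - 491.67) × 5/9 = -3.4278°C.
Linearly onto the Réaumur scale: 0 + (-3.4278 / 100) × (80 - 0) = -2.74°Ré.

-2.74°Ré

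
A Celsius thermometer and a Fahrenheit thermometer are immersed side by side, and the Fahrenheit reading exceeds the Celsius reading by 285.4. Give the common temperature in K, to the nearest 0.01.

589.90 K

Let x be the Celsius reading; then the Fahrenheit reading is 1.8·x + 32.
(1.8·x + 32) - x = 285.4  ⇒  (0.8)·x = 253.4  ⇒  x = 316.7500°C.
In kelvin: 316.7500 + 273.15 = 589.90 K.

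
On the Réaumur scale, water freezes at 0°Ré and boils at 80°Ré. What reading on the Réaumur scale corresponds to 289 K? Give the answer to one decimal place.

12.7°Ré

First in Celsius: 289 - 273.15 = 15.8500°C.
Linearly onto the Réaumur scale: 0 + (15.8500 / 100) × (80 - 0) = 12.7°Ré.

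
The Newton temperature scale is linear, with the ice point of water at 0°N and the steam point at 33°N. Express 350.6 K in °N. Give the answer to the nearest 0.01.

First in Celsius: 350.6 - 273.15 = 77.4500°C.
Linearly onto the Newton scale: 0 + (77.4500 / 100) × (33 - 0) = 25.56°N.

25.56°N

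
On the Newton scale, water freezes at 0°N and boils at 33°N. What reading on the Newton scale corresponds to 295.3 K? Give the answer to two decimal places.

7.31°N

First in Celsius: 295.3 - 273.15 = 22.1500°C.
Linearly onto the Newton scale: 0 + (22.1500 / 100) × (33 - 0) = 7.31°N.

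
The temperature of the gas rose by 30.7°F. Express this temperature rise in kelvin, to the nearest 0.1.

For a temperature interval the offset drops out; only the factor 5/9 applies.
30.7 × 5/9 = 17.1.

17.1 K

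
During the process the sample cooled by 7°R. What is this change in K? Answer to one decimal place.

For a temperature interval the offset drops out; only the factor 5/9 applies.
7 × 5/9 = 3.9.

3.9 K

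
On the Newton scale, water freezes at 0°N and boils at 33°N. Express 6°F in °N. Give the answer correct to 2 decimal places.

First in Celsius: (6 - 32) × 5/9 = -14.4444°C.
Linearly onto the Newton scale: 0 + (-14.4444 / 100) × (33 - 0) = -4.77°N.

-4.77°N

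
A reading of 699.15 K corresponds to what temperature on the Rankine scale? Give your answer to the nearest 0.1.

1258.5°R

In Celsius: 699.15 - 273.15 = 426.0000°C.
In Rankine: 426.0000 × 1.8 + 491.67 = 1258.5°R.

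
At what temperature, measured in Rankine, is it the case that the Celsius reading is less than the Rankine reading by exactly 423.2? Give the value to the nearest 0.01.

337.61°R

Let R be the Rankine reading. The Celsius reading is C = 5/9·R - 273.15.
Require C - R = -423.2: (-4/9)·R - 273.15 = -423.2.
R = (-423.2 + 273.15) / (-4/9) = 337.61.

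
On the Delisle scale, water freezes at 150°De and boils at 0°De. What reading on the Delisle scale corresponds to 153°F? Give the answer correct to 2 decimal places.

First in Celsius: (153 - 32) × 5/9 = 67.2222°C.
Linearly onto the Delisle scale: 150 + (67.2222 / 100) × (0 - 150) = 49.17°De.

49.17°De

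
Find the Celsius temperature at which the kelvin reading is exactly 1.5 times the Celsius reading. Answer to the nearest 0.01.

Let C be the Celsius reading. The kelvin reading is K = 1·C + 273.15.
Require K = 1.5·C: 1·C + 273.15 = 1.5·C.
(-0.5)·C = -273.15  ⇒  C = 546.30.

546.30°C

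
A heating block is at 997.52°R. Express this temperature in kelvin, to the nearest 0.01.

554.18 K

In Celsius: (997.52 - 491.67) × 5/9 = 281.0278°C.
In kelvin: 281.0278 + 273.15 = 554.18 K.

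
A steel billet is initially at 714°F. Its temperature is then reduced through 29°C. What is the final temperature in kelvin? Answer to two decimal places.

623.04 K

Initial temperature in Celsius: (714 - 32) × 5/9 = 378.8889°C.
Final Celsius temperature: 378.8889 - 29.0000 = 349.8889°C.
In kelvin: 349.8889 + 273.15 = 623.04 K.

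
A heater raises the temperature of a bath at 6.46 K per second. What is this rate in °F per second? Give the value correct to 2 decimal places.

Since only a temperature interval is involved, the additive offset between the scales drops out.
A change of 1 K is a change of 1.8°F, so 6.46 × 1.8 = 11.63.

11.63 °F/second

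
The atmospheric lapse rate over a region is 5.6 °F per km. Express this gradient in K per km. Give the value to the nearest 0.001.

Since only a temperature interval is involved, the additive offset between the scales drops out.
A change of 1°F is a change of 5/9 K, so 5.6 × 5/9 = 3.111.

3.111 K/km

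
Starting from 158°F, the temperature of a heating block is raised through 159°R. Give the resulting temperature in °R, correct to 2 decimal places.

776.67°R

Initial temperature in Celsius: (158 - 32) × 5/9 = 70.0000°C.
The 159°R change is an interval, so only the factor 5/9 applies: +159 × 5/9 = +88.3333°C.
Final Celsius temperature: 70.0000 + 88.3333 = 158.3333°C.
In Rankine: 158.3333 × 1.8 + 491.67 = 776.67°R.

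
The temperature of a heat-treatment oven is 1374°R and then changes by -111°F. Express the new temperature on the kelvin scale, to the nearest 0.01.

Initial temperature in Celsius: (1374 - 491.67) × 5/9 = 490.1833°C.
The 111°F change is an interval, so only the factor 5/9 applies: -111 × 5/9 = -61.6667°C.
Final Celsius temperature: 490.1833 - 61.6667 = 428.5167°C.
In kelvin: 428.5167 + 273.15 = 701.67 K.

701.67 K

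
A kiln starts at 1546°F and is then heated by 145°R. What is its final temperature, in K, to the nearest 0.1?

1194.8 K

Initial temperature in Celsius: (1546 - 32) × 5/9 = 841.1111°C.
The 145°R change is an interval, so only the factor 5/9 applies: +145 × 5/9 = +80.5556°C.
Final Celsius temperature: 841.1111 + 80.5556 = 921.6667°C.
In kelvin: 921.6667 + 273.15 = 1194.8 K.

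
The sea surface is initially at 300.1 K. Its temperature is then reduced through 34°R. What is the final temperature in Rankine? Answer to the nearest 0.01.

506.18°R

Initial temperature in Celsius: 300.1 - 273.15 = 26.9500°C.
The 34°R change is an interval, so only the factor 5/9 applies: -34 × 5/9 = -18.8889°C.
Final Celsius temperature: 26.9500 - 18.8889 = 8.0611°C.
In Rankine: 8.0611 × 1.8 + 491.67 = 506.18°R.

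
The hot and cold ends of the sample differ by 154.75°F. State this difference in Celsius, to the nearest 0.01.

85.97°C

An interval of 1°F corresponds to 5/9°C.
154.75 × 5/9 = 85.97.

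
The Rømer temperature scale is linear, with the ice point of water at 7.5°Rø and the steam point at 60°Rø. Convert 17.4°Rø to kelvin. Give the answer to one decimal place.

292.0 K

Linear interpolation between the fixed points: C = (17.4 - 7.5) × 100 / (60 - 7.5) = 18.8571°C.
Then 18.8571 + 273.15 = 292.0 K.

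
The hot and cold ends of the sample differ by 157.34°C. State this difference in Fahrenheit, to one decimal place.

283.2°F

An interval of 1°C corresponds to 1.8°F.
157.34 × 1.8 = 283.2.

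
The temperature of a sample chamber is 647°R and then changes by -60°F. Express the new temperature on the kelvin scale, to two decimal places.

Initial temperature in Celsius: (647 - 491.67) × 5/9 = 86.2944°C.
The 60°F change is an interval, so only the factor 5/9 applies: -60 × 5/9 = -33.3333°C.
Final Celsius temperature: 86.2944 - 33.3333 = 52.9611°C.
In kelvin: 52.9611 + 273.15 = 326.11 K.

326.11 K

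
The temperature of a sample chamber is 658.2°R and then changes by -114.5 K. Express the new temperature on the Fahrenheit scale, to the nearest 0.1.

Initial temperature in Celsius: (658.2 - 491.67) × 5/9 = 92.5167°C.
The 114.5 K change is an interval; Kelvin and Celsius degrees are the same size, so ΔC = -114.5°C.
Final Celsius temperature: 92.5167 - 114.5000 = -21.9833°C.
In Fahrenheit: -21.9833 × 1.8 + 32 = -7.6°F.

-7.6°F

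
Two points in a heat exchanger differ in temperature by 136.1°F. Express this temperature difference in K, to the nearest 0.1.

For a temperature interval the offset drops out; only the factor 5/9 applies.
136.1 × 5/9 = 75.6.

75.6 K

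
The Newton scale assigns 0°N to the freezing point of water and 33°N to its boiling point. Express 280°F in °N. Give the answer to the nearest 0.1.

45.5°N

First in Celsius: (280 - 32) × 5/9 = 137.7778°C.
Linearly onto the Newton scale: 0 + (137.7778 / 100) × (33 - 0) = 45.5°N.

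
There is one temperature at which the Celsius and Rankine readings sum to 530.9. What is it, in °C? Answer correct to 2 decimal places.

Let C be the Celsius reading. The Rankine reading is R = 1.8·C + 491.67.
Require C + R = 530.9: (2.8)·C + 491.67 = 530.9.
C = (530.9 - 491.67) / (2.8) = 14.01.

14.01°C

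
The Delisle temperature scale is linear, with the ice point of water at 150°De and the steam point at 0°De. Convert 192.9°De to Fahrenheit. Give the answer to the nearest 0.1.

Linear interpolation between the fixed points: C = (192.9 - 150) × 100 / (0 - 150) = -28.6000°C.
Then -28.6000 × 1.8 + 32 = -19.5°F.

-19.5°F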